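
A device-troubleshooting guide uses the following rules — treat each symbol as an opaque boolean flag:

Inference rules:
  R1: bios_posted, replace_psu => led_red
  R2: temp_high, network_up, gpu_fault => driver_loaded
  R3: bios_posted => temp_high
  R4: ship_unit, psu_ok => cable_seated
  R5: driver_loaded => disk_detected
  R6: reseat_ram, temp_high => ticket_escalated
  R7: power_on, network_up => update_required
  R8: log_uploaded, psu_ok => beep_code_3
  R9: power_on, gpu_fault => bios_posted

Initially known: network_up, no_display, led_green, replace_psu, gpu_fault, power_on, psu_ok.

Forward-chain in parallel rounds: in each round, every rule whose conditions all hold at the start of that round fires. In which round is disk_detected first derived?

4

[1] R7 [power_on, network_up => update_required]; R9 [power_on, gpu_fault => bios_posted]. ⇒ new: update_required, bios_posted.
[2] R1 [bios_posted, replace_psu => led_red]; R3 [bios_posted => temp_high]. ⇒ new: led_red, temp_high.
[3] R2 [temp_high, network_up, gpu_fault => driver_loaded]. ⇒ new: driver_loaded.
[4] R5 [driver_loaded => disk_detected]. ⇒ new: disk_detected.
disk_detected first appears in round 4.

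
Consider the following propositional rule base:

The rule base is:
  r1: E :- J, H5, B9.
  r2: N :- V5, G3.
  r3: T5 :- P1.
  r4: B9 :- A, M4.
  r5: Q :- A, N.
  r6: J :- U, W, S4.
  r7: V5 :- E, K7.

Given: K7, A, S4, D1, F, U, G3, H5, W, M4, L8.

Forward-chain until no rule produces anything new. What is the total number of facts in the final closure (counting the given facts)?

17

Round 1: r4 [B9 :- A, M4.]; r6 [J :- U, W, S4.]. Adds B9, J.
Round 2: r1 [E :- J, H5, B9.]. Adds E.
Round 3: r7 [V5 :- E, K7.]. Adds V5.
Round 4: r2 [N :- V5, G3.]. Adds N.
Round 5: r5 [Q :- A, N.]. Adds Q.
Closure: {A, B9, D1, E, F, G3, H5, J, K7, L8, M4, N, Q, S4, U, V5, W} — 17 facts.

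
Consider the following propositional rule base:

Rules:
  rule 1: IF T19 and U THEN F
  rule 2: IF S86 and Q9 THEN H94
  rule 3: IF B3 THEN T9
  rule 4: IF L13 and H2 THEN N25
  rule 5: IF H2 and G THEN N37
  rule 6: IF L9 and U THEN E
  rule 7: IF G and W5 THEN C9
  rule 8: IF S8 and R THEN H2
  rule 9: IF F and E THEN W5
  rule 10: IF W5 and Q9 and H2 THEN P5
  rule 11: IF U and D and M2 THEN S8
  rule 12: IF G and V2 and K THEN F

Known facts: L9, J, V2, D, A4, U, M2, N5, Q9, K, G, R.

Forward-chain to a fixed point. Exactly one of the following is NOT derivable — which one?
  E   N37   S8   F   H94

[1] rule 6 [IF L9 and U THEN E]; rule 11 [IF U and D and M2 THEN S8]; rule 12 [IF G and V2 and K THEN F]. ⇒ new: E, S8, F.
[2] rule 8 [IF S8 and R THEN H2]; rule 9 [IF F and E THEN W5]. ⇒ new: H2, W5.
[3] rule 5 [IF H2 and G THEN N37]; rule 7 [IF G and W5 THEN C9]; rule 10 [IF W5 and Q9 and H2 THEN P5]. ⇒ new: N37, C9, P5.
Derived: F (round 1), S8 (round 1), E (round 1), N37 (round 3). H94 never appears in any round.

H94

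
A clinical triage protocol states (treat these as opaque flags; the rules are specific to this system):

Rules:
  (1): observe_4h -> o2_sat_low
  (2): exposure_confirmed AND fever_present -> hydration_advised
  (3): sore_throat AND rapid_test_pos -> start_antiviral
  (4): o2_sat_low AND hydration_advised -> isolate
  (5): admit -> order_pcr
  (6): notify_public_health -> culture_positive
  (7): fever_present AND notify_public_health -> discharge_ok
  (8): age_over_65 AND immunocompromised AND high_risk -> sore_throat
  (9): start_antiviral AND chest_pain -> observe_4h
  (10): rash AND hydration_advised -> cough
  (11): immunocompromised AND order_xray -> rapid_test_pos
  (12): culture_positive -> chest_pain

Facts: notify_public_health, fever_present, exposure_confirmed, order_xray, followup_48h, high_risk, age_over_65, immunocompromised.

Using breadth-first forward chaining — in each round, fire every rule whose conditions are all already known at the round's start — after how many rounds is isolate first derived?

[1] (2) [exposure_confirmed AND fever_present -> hydration_advised]; (6) [notify_public_health -> culture_positive]; (7) [fever_present AND notify_public_health -> discharge_ok]; (8) [age_over_65 AND immunocompromised AND high_risk -> sore_throat]; (11) [immunocompromised AND order_xray -> rapid_test_pos]. ⇒ new: hydration_advised, culture_positive, discharge_ok, sore_throat, rapid_test_pos.
[2] (3) [sore_throat AND rapid_test_pos -> start_antiviral]; (12) [culture_positive -> chest_pain]. ⇒ new: start_antiviral, chest_pain.
[3] (9) [start_antiviral AND chest_pain -> observe_4h]. ⇒ new: observe_4h.
[4] (1) [observe_4h -> o2_sat_low]. ⇒ new: o2_sat_low.
[5] (4) [o2_sat_low AND hydration_advised -> isolate]. ⇒ new: isolate.
isolate first appears in round 5.

5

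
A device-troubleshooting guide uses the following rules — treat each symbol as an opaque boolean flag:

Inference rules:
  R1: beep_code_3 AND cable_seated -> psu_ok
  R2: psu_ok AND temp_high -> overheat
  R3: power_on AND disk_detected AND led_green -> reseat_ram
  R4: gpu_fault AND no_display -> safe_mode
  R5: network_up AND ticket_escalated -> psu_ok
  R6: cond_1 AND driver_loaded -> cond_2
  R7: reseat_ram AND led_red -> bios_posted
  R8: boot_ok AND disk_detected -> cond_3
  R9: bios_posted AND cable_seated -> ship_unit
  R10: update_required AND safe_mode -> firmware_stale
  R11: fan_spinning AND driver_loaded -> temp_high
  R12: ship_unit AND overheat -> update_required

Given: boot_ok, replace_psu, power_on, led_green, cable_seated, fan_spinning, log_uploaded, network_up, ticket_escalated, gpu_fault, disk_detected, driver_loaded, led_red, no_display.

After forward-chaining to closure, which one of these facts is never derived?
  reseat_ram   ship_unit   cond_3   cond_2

Round 1: R3 [power_on AND disk_detected AND led_green -> reseat_ram]; R4 [gpu_fault AND no_display -> safe_mode]; R5 [network_up AND ticket_escalated -> psu_ok]; R8 [boot_ok AND disk_detected -> cond_3]; R11 [fan_spinning AND driver_loaded -> temp_high]. New: reseat_ram, safe_mode, psu_ok, cond_3, temp_high.
Round 2: R2 [psu_ok AND temp_high -> overheat]; R7 [reseat_ram AND led_red -> bios_posted]. New: overheat, bios_posted.
Round 3: R9 [bios_posted AND cable_seated -> ship_unit]. New: ship_unit.
Round 4: R12 [ship_unit AND overheat -> update_required]. New: update_required.
Round 5: R10 [update_required AND safe_mode -> firmware_stale]. New: firmware_stale.
Derived: ship_unit (round 3), cond_3 (round 1), reseat_ram (round 1). cond_2 never appears in any round.

cond_2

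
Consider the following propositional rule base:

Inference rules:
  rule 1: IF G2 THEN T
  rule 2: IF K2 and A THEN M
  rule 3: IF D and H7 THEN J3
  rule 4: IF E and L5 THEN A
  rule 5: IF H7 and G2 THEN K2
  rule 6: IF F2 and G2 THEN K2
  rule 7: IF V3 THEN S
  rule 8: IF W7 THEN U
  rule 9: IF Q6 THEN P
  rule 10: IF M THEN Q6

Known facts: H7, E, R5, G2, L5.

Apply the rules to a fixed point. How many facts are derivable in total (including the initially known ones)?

Round 1: rule 1 [IF G2 THEN T]; rule 4 [IF E and L5 THEN A]; rule 5 [IF H7 and G2 THEN K2]. Adds T, A, K2.
Round 2: rule 2 [IF K2 and A THEN M]. Adds M.
Round 3: rule 10 [IF M THEN Q6]. Adds Q6.
Round 4: rule 9 [IF Q6 THEN P]. Adds P.
Closure: {A, E, G2, H7, K2, L5, M, P, Q6, R5, T} — 11 facts.

11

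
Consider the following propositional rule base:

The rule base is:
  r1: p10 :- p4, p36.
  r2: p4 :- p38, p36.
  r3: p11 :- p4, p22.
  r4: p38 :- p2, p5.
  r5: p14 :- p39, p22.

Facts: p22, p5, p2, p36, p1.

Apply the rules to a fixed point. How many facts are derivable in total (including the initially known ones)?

Round 1: r4 [p38 :- p2, p5.]. Adds p38.
Round 2: r2 [p4 :- p38, p36.]. Adds p4.
Round 3: r1 [p10 :- p4, p36.]; r3 [p11 :- p4, p22.]. Adds p10, p11.
Closure: {p1, p10, p11, p2, p22, p36, p38, p4, p5} — 9 facts.

9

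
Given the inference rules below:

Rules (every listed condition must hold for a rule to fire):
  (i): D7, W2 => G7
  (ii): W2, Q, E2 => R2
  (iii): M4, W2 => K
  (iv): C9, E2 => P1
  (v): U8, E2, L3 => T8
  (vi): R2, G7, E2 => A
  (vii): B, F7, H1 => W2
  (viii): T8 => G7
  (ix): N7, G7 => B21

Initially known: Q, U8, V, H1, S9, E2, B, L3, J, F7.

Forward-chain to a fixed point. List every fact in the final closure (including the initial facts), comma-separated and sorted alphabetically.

Round 1: (v) [U8, E2, L3 => T8]; (vii) [B, F7, H1 => W2]. Adds T8, W2.
Round 2: (ii) [W2, Q, E2 => R2]; (viii) [T8 => G7]. Adds R2, G7.
Round 3: (vi) [R2, G7, E2 => A]. Adds A.

A, B, E2, F7, G7, H1, J, L3, Q, R2, S9, T8, U8, V, W2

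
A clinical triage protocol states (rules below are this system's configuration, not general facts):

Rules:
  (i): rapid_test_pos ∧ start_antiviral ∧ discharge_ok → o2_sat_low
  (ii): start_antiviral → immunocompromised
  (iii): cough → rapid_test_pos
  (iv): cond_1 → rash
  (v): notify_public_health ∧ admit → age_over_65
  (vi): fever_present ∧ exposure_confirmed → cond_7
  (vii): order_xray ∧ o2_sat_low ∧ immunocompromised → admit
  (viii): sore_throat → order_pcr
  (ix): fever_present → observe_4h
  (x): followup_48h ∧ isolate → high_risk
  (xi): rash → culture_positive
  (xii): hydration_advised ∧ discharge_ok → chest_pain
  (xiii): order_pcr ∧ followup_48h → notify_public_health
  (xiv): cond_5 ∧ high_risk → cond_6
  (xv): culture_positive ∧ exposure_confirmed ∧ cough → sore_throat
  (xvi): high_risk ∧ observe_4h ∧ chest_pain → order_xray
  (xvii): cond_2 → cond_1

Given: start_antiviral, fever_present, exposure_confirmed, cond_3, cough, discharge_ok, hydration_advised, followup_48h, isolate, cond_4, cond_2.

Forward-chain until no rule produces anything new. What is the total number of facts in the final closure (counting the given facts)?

[1] (ii) [start_antiviral → immunocompromised]; (iii) [cough → rapid_test_pos]; (vi) [fever_present ∧ exposure_confirmed → cond_7]; (ix) [fever_present → observe_4h]; (x) [followup_48h ∧ isolate → high_risk]; (xii) [hydration_advised ∧ discharge_ok → chest_pain]; (xvii) [cond_2 → cond_1]. ⇒ new: immunocompromised, rapid_test_pos, cond_7, observe_4h, high_risk, chest_pain, cond_1.
[2] (i) [rapid_test_pos ∧ start_antiviral ∧ discharge_ok → o2_sat_low]; (iv) [cond_1 → rash]; (xvi) [high_risk ∧ observe_4h ∧ chest_pain → order_xray]. ⇒ new: o2_sat_low, rash, order_xray.
[3] (vii) [order_xray ∧ o2_sat_low ∧ immunocompromised → admit]; (xi) [rash → culture_positive]. ⇒ new: admit, culture_positive.
[4] (xv) [culture_positive ∧ exposure_confirmed ∧ cough → sore_throat]. ⇒ new: sore_throat.
[5] (viii) [sore_throat → order_pcr]. ⇒ new: order_pcr.
[6] (xiii) [order_pcr ∧ followup_48h → notify_public_health]. ⇒ new: notify_public_health.
[7] (v) [notify_public_health ∧ admit → age_over_65]. ⇒ new: age_over_65.
Closure: {admit, age_over_65, chest_pain, cond_1, cond_2, cond_3, cond_4, cond_7, cough, culture_positive, discharge_ok, exposure_confirmed, fever_present, followup_48h, high_risk, hydration_advised, immunocompromised, isolate, notify_public_health, o2_sat_low, observe_4h, order_pcr, order_xray, rapid_test_pos, rash, sore_throat, start_antiviral} — 27 facts.

27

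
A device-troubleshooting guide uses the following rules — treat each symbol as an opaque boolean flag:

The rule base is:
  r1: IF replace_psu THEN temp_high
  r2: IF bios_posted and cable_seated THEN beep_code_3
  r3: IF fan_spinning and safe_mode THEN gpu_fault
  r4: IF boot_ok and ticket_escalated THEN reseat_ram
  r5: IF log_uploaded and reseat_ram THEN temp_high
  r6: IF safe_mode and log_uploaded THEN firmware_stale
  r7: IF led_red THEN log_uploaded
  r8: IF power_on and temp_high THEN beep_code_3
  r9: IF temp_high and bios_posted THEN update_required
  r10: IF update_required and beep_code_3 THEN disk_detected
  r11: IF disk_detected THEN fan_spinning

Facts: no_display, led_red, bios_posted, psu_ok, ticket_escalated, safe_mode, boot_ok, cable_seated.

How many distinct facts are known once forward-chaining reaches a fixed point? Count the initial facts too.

Round 1 — r2, r4, r7, derive beep_code_3, reseat_ram, log_uploaded.
Round 2 — r5, r6, derive temp_high, firmware_stale.
Round 3 — r9, derive update_required.
Round 4 — r10, derive disk_detected.
Round 5 — r11, derive fan_spinning.
Round 6 — r3, derive gpu_fault.
Closure: {beep_code_3, bios_posted, boot_ok, cable_seated, disk_detected, fan_spinning, firmware_stale, gpu_fault, led_red, log_uploaded, no_display, psu_ok, reseat_ram, safe_mode, temp_high, ticket_escalated, update_required} — 17 facts.

17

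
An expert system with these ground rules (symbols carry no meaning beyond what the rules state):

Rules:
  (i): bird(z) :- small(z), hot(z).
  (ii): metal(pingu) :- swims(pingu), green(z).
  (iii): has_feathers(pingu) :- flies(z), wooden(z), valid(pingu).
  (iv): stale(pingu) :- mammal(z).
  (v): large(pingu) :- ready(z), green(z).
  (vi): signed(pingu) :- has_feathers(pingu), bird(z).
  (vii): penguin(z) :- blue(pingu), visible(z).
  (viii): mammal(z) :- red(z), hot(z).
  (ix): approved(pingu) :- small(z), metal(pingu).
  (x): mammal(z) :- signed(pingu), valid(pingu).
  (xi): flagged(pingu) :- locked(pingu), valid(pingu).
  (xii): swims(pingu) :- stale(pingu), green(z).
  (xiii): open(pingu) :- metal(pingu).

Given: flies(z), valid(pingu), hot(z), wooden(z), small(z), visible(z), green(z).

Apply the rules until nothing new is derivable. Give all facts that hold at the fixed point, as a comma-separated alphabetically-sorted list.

Round 1: (i) [bird(z) :- small(z), hot(z).]; (iii) [has_feathers(pingu) :- flies(z), wooden(z), valid(pingu).]. Adds bird(z), has_feathers(pingu).
Round 2: (vi) [signed(pingu) :- has_feathers(pingu), bird(z).]. Adds signed(pingu).
Round 3: (x) [mammal(z) :- signed(pingu), valid(pingu).]. Adds mammal(z).
Round 4: (iv) [stale(pingu) :- mammal(z).]. Adds stale(pingu).
Round 5: (xii) [swims(pingu) :- stale(pingu), green(z).]. Adds swims(pingu).
Round 6: (ii) [metal(pingu) :- swims(pingu), green(z).]. Adds metal(pingu).
Round 7: (ix) [approved(pingu) :- small(z), metal(pingu).]; (xiii) [open(pingu) :- metal(pingu).]. Adds approved(pingu), open(pingu).

approved(pingu), bird(z), flies(z), green(z), has_feathers(pingu), hot(z), mammal(z), metal(pingu), open(pingu), signed(pingu), small(z), stale(pingu), swims(pingu), valid(pingu), visible(z), wooden(z)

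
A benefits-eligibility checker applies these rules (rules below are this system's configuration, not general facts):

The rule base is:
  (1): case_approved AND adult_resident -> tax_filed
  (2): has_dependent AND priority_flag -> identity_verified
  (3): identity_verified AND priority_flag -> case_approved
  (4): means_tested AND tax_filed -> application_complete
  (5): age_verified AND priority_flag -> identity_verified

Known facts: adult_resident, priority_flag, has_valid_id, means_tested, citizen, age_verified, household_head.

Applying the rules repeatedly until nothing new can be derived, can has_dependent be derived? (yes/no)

Round 1: (5) [age_verified AND priority_flag -> identity_verified]. New: identity_verified.
Round 2: (3) [identity_verified AND priority_flag -> case_approved]. New: case_approved.
Round 3: (1) [case_approved AND adult_resident -> tax_filed]. New: tax_filed.
Round 4: (4) [means_tested AND tax_filed -> application_complete]. New: application_complete.
Fixed point reached. No rule has has_dependent as a consequent, and it is not given.

no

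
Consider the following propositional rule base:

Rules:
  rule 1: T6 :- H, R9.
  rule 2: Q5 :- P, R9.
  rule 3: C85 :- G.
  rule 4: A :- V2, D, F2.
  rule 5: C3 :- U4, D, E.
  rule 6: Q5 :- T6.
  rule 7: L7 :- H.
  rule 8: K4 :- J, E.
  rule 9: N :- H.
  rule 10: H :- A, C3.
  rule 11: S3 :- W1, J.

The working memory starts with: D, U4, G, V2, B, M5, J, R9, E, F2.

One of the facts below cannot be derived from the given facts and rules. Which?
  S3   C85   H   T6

[1] rule 3 [C85 :- G.]; rule 4 [A :- V2, D, F2.]; rule 5 [C3 :- U4, D, E.]; rule 8 [K4 :- J, E.]. ⇒ new: C85, A, C3, K4.
[2] rule 10 [H :- A, C3.]. ⇒ new: H.
[3] rule 1 [T6 :- H, R9.]; rule 7 [L7 :- H.]; rule 9 [N :- H.]. ⇒ new: T6, L7, N.
[4] rule 6 [Q5 :- T6.]. ⇒ new: Q5.
Derived: C85 (round 1), H (round 2), T6 (round 3). S3 never appears in any round.

S3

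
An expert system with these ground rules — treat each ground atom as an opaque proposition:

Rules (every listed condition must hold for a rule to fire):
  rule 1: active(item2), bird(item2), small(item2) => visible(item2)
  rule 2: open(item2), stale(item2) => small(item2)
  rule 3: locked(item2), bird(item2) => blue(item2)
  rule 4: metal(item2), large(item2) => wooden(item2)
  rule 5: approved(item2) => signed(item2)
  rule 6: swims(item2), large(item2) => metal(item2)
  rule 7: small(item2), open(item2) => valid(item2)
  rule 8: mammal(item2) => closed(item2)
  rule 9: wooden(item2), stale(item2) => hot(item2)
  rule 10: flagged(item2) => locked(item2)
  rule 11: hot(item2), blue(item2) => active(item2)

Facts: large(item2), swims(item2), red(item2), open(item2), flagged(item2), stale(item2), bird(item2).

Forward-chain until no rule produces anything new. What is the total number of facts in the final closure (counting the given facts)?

Round 1: rule 2 [open(item2), stale(item2) => small(item2)]; rule 6 [swims(item2), large(item2) => metal(item2)]; rule 10 [flagged(item2) => locked(item2)]. New: small(item2), metal(item2), locked(item2).
Round 2: rule 3 [locked(item2), bird(item2) => blue(item2)]; rule 4 [metal(item2), large(item2) => wooden(item2)]; rule 7 [small(item2), open(item2) => valid(item2)]. New: blue(item2), wooden(item2), valid(item2).
Round 3: rule 9 [wooden(item2), stale(item2) => hot(item2)]. New: hot(item2).
Round 4: rule 11 [hot(item2), blue(item2) => active(item2)]. New: active(item2).
Round 5: rule 1 [active(item2), bird(item2), small(item2) => visible(item2)]. New: visible(item2).
Closure: {active(item2), bird(item2), blue(item2), flagged(item2), hot(item2), large(item2), locked(item2), metal(item2), open(item2), red(item2), small(item2), stale(item2), swims(item2), valid(item2), visible(item2), wooden(item2)} — 16 facts.

16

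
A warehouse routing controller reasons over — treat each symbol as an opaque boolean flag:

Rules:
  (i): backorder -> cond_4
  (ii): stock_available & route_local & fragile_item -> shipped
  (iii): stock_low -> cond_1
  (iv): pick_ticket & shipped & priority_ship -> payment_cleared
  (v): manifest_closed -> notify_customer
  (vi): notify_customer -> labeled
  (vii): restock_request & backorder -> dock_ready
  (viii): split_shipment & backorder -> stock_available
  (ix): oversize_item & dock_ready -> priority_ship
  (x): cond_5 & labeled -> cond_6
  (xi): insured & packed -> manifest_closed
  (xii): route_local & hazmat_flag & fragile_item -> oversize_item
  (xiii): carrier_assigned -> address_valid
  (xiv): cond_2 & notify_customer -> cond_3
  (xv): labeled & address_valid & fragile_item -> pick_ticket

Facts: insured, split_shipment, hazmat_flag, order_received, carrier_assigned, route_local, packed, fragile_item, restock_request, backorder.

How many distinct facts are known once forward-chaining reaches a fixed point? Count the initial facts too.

Round 1: (i) [backorder -> cond_4]; (vii) [restock_request & backorder -> dock_ready]; (viii) [split_shipment & backorder -> stock_available]; (xi) [insured & packed -> manifest_closed]; (xii) [route_local & hazmat_flag & fragile_item -> oversize_item]; (xiii) [carrier_assigned -> address_valid]. Adds cond_4, dock_ready, stock_available, manifest_closed, oversize_item, address_valid.
Round 2: (ii) [stock_available & route_local & fragile_item -> shipped]; (v) [manifest_closed -> notify_customer]; (ix) [oversize_item & dock_ready -> priority_ship]. Adds shipped, notify_customer, priority_ship.
Round 3: (vi) [notify_customer -> labeled]. Adds labeled.
Round 4: (xv) [labeled & address_valid & fragile_item -> pick_ticket]. Adds pick_ticket.
Round 5: (iv) [pick_ticket & shipped & priority_ship -> payment_cleared]. Adds payment_cleared.
Closure: {address_valid, backorder, carrier_assigned, cond_4, dock_ready, fragile_item, hazmat_flag, insured, labeled, manifest_closed, notify_customer, order_received, oversize_item, packed, payment_cleared, pick_ticket, priority_ship, restock_request, route_local, shipped, split_shipment, stock_available} — 22 facts.

22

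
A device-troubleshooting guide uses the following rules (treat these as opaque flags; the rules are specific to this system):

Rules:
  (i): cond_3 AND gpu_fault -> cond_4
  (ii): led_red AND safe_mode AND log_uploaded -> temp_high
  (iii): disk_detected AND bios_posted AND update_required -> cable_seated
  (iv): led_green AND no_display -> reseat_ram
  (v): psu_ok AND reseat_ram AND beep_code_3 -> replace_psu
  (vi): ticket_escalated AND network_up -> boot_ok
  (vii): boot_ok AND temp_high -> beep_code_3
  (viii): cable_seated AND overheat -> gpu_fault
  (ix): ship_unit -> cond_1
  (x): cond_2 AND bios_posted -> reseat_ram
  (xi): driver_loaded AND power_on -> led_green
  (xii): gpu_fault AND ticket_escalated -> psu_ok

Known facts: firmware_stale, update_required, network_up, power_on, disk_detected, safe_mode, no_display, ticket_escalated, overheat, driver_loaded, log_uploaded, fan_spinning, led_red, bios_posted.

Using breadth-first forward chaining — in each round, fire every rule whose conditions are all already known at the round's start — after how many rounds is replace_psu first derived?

4

[1] (ii) [led_red AND safe_mode AND log_uploaded -> temp_high]; (iii) [disk_detected AND bios_posted AND update_required -> cable_seated]; (vi) [ticket_escalated AND network_up -> boot_ok]; (xi) [driver_loaded AND power_on -> led_green]. ⇒ new: temp_high, cable_seated, boot_ok, led_green.
[2] (iv) [led_green AND no_display -> reseat_ram]; (vii) [boot_ok AND temp_high -> beep_code_3]; (viii) [cable_seated AND overheat -> gpu_fault]. ⇒ new: reseat_ram, beep_code_3, gpu_fault.
[3] (xii) [gpu_fault AND ticket_escalated -> psu_ok]. ⇒ new: psu_ok.
[4] (v) [psu_ok AND reseat_ram AND beep_code_3 -> replace_psu]. ⇒ new: replace_psu.
replace_psu first appears in round 4.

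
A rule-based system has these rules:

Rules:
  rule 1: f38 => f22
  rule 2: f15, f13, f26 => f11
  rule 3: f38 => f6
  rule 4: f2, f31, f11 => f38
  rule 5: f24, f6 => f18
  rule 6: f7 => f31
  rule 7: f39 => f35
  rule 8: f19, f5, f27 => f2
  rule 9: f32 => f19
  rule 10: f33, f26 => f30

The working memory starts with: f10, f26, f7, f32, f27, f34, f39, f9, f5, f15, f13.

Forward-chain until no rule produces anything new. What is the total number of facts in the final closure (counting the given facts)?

[1] rule 2 [f15, f13, f26 => f11]; rule 6 [f7 => f31]; rule 7 [f39 => f35]; rule 9 [f32 => f19]. ⇒ new: f11, f31, f35, f19.
[2] rule 8 [f19, f5, f27 => f2]. ⇒ new: f2.
[3] rule 4 [f2, f31, f11 => f38]. ⇒ new: f38.
[4] rule 1 [f38 => f22]; rule 3 [f38 => f6]. ⇒ new: f22, f6.
Closure: {f10, f11, f13, f15, f19, f2, f22, f26, f27, f31, f32, f34, f35, f38, f39, f5, f6, f7, f9} — 19 facts.

19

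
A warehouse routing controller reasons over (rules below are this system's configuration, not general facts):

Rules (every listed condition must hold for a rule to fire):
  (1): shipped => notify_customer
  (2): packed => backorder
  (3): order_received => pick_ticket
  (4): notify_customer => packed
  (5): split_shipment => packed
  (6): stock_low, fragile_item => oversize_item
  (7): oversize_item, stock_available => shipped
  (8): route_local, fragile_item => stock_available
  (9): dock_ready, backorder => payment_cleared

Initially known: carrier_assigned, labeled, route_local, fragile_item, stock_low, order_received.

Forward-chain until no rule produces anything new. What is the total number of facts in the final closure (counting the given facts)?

Round 1: (3) [order_received => pick_ticket]; (6) [stock_low, fragile_item => oversize_item]; (8) [route_local, fragile_item => stock_available]. New: pick_ticket, oversize_item, stock_available.
Round 2: (7) [oversize_item, stock_available => shipped]. New: shipped.
Round 3: (1) [shipped => notify_customer]. New: notify_customer.
Round 4: (4) [notify_customer => packed]. New: packed.
Round 5: (2) [packed => backorder]. New: backorder.
Closure: {backorder, carrier_assigned, fragile_item, labeled, notify_customer, order_received, oversize_item, packed, pick_ticket, route_local, shipped, stock_available, stock_low} — 13 facts.

13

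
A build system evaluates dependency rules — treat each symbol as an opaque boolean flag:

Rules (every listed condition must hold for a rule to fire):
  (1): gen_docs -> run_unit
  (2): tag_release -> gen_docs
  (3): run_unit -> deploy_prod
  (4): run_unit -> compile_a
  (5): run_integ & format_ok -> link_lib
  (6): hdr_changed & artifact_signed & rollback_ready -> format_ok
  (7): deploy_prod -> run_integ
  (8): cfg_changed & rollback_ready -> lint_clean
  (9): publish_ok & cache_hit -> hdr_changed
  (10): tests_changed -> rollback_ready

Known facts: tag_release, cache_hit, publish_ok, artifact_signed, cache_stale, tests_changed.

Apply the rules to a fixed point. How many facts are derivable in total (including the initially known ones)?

Round 1: (2) [tag_release -> gen_docs]; (9) [publish_ok & cache_hit -> hdr_changed]; (10) [tests_changed -> rollback_ready]. New: gen_docs, hdr_changed, rollback_ready.
Round 2: (1) [gen_docs -> run_unit]; (6) [hdr_changed & artifact_signed & rollback_ready -> format_ok]. New: run_unit, format_ok.
Round 3: (3) [run_unit -> deploy_prod]; (4) [run_unit -> compile_a]. New: deploy_prod, compile_a.
Round 4: (7) [deploy_prod -> run_integ]. New: run_integ.
Round 5: (5) [run_integ & format_ok -> link_lib]. New: link_lib.
Closure: {artifact_signed, cache_hit, cache_stale, compile_a, deploy_prod, format_ok, gen_docs, hdr_changed, link_lib, publish_ok, rollback_ready, run_integ, run_unit, tag_release, tests_changed} — 15 facts.

15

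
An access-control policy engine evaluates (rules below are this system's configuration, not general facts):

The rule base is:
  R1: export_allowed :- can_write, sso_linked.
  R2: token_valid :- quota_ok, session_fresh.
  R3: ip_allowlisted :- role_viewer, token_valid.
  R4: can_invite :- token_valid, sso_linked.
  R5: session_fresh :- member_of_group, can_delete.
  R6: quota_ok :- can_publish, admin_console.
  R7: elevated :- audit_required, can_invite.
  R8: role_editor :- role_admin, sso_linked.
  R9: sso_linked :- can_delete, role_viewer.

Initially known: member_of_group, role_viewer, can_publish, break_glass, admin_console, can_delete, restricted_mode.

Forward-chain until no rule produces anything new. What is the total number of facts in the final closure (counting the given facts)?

13

Round 1 fires R5, R6, R9, giving session_fresh, quota_ok, sso_linked.
Round 2 fires R2, giving token_valid.
Round 3 fires R3, R4, giving ip_allowlisted, can_invite.
Closure: {admin_console, break_glass, can_delete, can_invite, can_publish, ip_allowlisted, member_of_group, quota_ok, restricted_mode, role_viewer, session_fresh, sso_linked, token_valid} — 13 facts.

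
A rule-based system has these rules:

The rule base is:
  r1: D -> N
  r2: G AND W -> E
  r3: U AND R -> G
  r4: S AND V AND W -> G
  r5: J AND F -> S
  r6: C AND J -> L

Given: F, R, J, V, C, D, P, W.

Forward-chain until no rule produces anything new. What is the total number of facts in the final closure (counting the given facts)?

Round 1 fires r1, r5, r6, giving N, S, L.
Round 2 fires r4, giving G.
Round 3 fires r2, giving E.
Closure: {C, D, E, F, G, J, L, N, P, R, S, V, W} — 13 facts.

13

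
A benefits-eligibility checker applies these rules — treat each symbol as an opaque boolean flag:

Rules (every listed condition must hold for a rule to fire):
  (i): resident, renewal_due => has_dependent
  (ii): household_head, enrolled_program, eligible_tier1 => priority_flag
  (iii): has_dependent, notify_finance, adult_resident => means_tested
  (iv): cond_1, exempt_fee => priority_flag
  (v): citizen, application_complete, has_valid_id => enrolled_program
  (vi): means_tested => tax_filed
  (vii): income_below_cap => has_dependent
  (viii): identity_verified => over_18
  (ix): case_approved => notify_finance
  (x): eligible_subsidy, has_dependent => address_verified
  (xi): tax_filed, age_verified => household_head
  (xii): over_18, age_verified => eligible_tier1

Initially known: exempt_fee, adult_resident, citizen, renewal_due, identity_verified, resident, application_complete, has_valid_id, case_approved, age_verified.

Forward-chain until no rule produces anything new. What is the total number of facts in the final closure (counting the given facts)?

[1] (i) [resident, renewal_due => has_dependent]; (v) [citizen, application_complete, has_valid_id => enrolled_program]; (viii) [identity_verified => over_18]; (ix) [case_approved => notify_finance]. ⇒ new: has_dependent, enrolled_program, over_18, notify_finance.
[2] (iii) [has_dependent, notify_finance, adult_resident => means_tested]; (xii) [over_18, age_verified => eligible_tier1]. ⇒ new: means_tested, eligible_tier1.
[3] (vi) [means_tested => tax_filed]. ⇒ new: tax_filed.
[4] (xi) [tax_filed, age_verified => household_head]. ⇒ new: household_head.
[5] (ii) [household_head, enrolled_program, eligible_tier1 => priority_flag]. ⇒ new: priority_flag.
Closure: {adult_resident, age_verified, application_complete, case_approved, citizen, eligible_tier1, enrolled_program, exempt_fee, has_dependent, has_valid_id, household_head, identity_verified, means_tested, notify_finance, over_18, priority_flag, renewal_due, resident, tax_filed} — 19 facts.

19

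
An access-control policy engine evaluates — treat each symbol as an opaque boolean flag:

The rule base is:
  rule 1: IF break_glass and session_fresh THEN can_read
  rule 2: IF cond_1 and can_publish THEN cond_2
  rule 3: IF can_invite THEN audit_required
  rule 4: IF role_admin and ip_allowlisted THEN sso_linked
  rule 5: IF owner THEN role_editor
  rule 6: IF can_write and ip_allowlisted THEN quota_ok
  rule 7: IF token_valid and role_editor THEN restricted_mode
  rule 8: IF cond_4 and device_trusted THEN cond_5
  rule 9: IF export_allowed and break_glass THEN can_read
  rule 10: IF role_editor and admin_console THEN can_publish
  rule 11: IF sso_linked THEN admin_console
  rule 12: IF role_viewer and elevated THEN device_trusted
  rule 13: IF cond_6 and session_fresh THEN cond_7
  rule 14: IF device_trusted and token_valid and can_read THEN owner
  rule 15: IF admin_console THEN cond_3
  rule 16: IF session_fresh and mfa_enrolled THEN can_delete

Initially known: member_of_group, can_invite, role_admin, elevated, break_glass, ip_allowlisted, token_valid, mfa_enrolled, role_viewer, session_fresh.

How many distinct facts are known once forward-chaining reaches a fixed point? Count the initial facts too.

Round 1 fires rule 1, rule 3, rule 4, rule 12, rule 16, giving can_read, audit_required, sso_linked, device_trusted, can_delete.
Round 2 fires rule 11, rule 14, giving admin_console, owner.
Round 3 fires rule 5, rule 15, giving role_editor, cond_3.
Round 4 fires rule 7, rule 10, giving restricted_mode, can_publish.
Closure: {admin_console, audit_required, break_glass, can_delete, can_invite, can_publish, can_read, cond_3, device_trusted, elevated, ip_allowlisted, member_of_group, mfa_enrolled, owner, restricted_mode, role_admin, role_editor, role_viewer, session_fresh, sso_linked, token_valid} — 21 facts.

21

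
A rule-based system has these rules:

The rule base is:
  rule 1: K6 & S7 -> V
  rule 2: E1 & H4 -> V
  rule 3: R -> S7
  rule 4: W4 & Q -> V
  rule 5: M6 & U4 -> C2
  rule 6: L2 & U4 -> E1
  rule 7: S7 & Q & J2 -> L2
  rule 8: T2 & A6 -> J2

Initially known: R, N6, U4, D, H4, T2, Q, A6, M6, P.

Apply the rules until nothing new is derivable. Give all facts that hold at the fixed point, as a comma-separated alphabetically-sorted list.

Round 1: rule 3 [R -> S7]; rule 5 [M6 & U4 -> C2]; rule 8 [T2 & A6 -> J2]. Adds S7, C2, J2.
Round 2: rule 7 [S7 & Q & J2 -> L2]. Adds L2.
Round 3: rule 6 [L2 & U4 -> E1]. Adds E1.
Round 4: rule 2 [E1 & H4 -> V]. Adds V.

A6, C2, D, E1, H4, J2, L2, M6, N6, P, Q, R, S7, T2, U4, V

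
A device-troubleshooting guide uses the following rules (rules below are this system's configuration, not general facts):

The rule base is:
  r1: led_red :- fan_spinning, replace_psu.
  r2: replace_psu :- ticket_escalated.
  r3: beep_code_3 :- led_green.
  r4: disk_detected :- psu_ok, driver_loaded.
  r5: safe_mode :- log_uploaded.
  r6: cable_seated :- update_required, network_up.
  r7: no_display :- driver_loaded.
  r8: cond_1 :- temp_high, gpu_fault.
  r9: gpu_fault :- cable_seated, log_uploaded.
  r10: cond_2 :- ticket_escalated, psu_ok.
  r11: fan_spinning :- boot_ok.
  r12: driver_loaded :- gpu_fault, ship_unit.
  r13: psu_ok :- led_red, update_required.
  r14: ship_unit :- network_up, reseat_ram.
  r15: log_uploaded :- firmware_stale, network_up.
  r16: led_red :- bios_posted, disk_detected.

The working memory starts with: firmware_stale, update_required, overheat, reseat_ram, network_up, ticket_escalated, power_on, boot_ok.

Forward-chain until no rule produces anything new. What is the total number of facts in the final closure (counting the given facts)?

21

Round 1: r2 [replace_psu :- ticket_escalated.]; r6 [cable_seated :- update_required, network_up.]; r11 [fan_spinning :- boot_ok.]; r14 [ship_unit :- network_up, reseat_ram.]; r15 [log_uploaded :- firmware_stale, network_up.]. New: replace_psu, cable_seated, fan_spinning, ship_unit, log_uploaded.
Round 2: r1 [led_red :- fan_spinning, replace_psu.]; r5 [safe_mode :- log_uploaded.]; r9 [gpu_fault :- cable_seated, log_uploaded.]. New: led_red, safe_mode, gpu_fault.
Round 3: r12 [driver_loaded :- gpu_fault, ship_unit.]; r13 [psu_ok :- led_red, update_required.]. New: driver_loaded, psu_ok.
Round 4: r4 [disk_detected :- psu_ok, driver_loaded.]; r7 [no_display :- driver_loaded.]; r10 [cond_2 :- ticket_escalated, psu_ok.]. New: disk_detected, no_display, cond_2.
Closure: {boot_ok, cable_seated, cond_2, disk_detected, driver_loaded, fan_spinning, firmware_stale, gpu_fault, led_red, log_uploaded, network_up, no_display, overheat, power_on, psu_ok, replace_psu, reseat_ram, safe_mode, ship_unit, ticket_escalated, update_required} — 21 facts.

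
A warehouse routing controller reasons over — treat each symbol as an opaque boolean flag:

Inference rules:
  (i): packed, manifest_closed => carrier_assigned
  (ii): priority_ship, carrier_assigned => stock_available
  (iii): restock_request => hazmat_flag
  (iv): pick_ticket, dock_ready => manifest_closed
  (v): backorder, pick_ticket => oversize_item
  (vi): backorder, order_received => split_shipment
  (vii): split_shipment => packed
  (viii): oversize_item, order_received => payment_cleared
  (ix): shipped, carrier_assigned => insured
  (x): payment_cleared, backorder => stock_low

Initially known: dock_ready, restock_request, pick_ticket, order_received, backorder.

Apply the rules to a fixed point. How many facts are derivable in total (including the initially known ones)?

Round 1: (iii) [restock_request => hazmat_flag]; (iv) [pick_ticket, dock_ready => manifest_closed]; (v) [backorder, pick_ticket => oversize_item]; (vi) [backorder, order_received => split_shipment]. New: hazmat_flag, manifest_closed, oversize_item, split_shipment.
Round 2: (vii) [split_shipment => packed]; (viii) [oversize_item, order_received => payment_cleared]. New: packed, payment_cleared.
Round 3: (i) [packed, manifest_closed => carrier_assigned]; (x) [payment_cleared, backorder => stock_low]. New: carrier_assigned, stock_low.
Closure: {backorder, carrier_assigned, dock_ready, hazmat_flag, manifest_closed, order_received, oversize_item, packed, payment_cleared, pick_ticket, restock_request, split_shipment, stock_low} — 13 facts.

13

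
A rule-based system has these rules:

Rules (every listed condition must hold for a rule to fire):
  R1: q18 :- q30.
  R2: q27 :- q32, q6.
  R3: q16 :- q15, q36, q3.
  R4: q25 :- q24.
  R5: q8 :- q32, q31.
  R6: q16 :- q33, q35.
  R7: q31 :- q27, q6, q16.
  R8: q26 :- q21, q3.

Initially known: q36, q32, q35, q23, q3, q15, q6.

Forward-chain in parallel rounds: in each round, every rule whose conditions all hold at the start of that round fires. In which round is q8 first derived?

3

Round 1 fires R2, R3, giving q27, q16.
Round 2 fires R7, giving q31.
Round 3 fires R5, giving q8.
q8 first appears in round 3.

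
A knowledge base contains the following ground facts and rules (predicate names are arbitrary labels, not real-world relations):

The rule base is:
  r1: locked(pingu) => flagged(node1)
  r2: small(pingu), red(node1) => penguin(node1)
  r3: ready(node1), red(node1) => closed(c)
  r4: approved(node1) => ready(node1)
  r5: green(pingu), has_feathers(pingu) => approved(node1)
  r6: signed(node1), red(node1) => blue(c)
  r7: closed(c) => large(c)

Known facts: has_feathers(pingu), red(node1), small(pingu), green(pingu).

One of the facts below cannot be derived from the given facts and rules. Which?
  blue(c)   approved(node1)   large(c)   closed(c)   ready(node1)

blue(c)

Round 1: r2 [small(pingu), red(node1) => penguin(node1)]; r5 [green(pingu), has_feathers(pingu) => approved(node1)]. New: penguin(node1), approved(node1).
Round 2: r4 [approved(node1) => ready(node1)]. New: ready(node1).
Round 3: r3 [ready(node1), red(node1) => closed(c)]. New: closed(c).
Round 4: r7 [closed(c) => large(c)]. New: large(c).
Derived: closed(c) (round 3), large(c) (round 4), approved(node1) (round 1), ready(node1) (round 2). blue(c) never appears in any round.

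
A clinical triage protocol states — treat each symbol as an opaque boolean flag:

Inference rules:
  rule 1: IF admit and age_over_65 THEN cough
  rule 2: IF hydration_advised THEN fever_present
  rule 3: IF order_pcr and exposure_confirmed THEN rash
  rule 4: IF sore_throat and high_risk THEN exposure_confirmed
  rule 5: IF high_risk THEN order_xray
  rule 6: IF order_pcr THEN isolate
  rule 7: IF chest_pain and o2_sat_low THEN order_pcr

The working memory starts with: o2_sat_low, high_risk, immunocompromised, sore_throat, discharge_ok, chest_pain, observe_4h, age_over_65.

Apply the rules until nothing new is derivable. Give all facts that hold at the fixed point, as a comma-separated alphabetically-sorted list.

age_over_65, chest_pain, discharge_ok, exposure_confirmed, high_risk, immunocompromised, isolate, o2_sat_low, observe_4h, order_pcr, order_xray, rash, sore_throat

Round 1 — rule 4, rule 5, rule 7, derive exposure_confirmed, order_xray, order_pcr.
Round 2 — rule 3, rule 6, derive rash, isolate.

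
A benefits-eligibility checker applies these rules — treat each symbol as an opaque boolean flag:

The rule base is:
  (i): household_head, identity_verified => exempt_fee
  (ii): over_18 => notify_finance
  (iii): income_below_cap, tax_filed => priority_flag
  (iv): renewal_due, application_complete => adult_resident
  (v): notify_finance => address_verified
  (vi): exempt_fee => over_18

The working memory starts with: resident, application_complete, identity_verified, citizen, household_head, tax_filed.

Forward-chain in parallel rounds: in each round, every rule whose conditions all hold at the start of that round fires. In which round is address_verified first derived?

4

Round 1 — (i), derive exempt_fee.
Round 2 — (vi), derive over_18.
Round 3 — (ii), derive notify_finance.
Round 4 — (v), derive address_verified.
address_verified first appears in round 4.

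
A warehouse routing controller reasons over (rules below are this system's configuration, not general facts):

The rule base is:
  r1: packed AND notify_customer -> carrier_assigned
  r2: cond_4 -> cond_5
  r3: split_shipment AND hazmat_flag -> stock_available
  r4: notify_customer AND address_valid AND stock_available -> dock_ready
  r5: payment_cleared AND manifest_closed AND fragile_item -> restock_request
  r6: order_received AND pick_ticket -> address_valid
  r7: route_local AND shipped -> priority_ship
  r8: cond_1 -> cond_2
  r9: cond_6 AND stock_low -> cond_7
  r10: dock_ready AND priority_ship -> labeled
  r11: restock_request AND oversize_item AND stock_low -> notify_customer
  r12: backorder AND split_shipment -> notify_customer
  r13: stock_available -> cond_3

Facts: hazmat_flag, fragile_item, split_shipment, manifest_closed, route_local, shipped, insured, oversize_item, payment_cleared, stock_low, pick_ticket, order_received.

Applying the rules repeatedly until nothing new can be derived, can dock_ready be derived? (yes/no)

yes

Round 1 — r3, r5, r6, r7, derive stock_available, restock_request, address_valid, priority_ship.
Round 2 — r11, r13, derive notify_customer, cond_3.
Round 3 — r4, derive dock_ready.
Round 4 — r10, derive labeled.
dock_ready appears in round 3, so it is derivable.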